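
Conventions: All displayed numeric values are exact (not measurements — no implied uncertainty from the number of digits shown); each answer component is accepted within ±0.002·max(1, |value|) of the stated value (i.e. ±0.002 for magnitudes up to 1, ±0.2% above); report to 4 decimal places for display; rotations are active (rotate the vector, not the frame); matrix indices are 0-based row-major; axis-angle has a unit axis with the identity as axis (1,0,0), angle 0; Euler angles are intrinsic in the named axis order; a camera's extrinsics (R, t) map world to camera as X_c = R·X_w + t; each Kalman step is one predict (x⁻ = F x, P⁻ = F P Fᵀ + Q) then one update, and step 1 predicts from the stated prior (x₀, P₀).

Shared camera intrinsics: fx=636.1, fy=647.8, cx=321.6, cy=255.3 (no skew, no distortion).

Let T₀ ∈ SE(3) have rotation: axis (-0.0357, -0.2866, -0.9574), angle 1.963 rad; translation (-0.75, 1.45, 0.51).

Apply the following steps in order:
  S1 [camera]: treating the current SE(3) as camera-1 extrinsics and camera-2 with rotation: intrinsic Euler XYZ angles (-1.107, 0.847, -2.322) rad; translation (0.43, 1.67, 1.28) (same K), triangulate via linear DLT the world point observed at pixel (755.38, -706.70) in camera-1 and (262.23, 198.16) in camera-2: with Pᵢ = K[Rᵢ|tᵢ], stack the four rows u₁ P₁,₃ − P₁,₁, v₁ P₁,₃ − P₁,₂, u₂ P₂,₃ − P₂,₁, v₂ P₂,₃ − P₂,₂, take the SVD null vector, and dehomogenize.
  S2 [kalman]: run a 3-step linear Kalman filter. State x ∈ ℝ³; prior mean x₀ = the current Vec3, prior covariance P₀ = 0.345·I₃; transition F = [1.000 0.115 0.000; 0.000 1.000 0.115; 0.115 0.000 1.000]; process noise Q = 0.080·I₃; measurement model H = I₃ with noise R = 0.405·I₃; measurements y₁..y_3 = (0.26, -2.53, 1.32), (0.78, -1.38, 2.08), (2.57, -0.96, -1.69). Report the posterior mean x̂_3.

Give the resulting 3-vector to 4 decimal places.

after S1 (triangulate): (1.8612, 1.9407, -1.1159)
after S2 (kf_track): (1.4364, -0.7994, 0.0582)

result = (1.4364, -0.7994, 0.0582)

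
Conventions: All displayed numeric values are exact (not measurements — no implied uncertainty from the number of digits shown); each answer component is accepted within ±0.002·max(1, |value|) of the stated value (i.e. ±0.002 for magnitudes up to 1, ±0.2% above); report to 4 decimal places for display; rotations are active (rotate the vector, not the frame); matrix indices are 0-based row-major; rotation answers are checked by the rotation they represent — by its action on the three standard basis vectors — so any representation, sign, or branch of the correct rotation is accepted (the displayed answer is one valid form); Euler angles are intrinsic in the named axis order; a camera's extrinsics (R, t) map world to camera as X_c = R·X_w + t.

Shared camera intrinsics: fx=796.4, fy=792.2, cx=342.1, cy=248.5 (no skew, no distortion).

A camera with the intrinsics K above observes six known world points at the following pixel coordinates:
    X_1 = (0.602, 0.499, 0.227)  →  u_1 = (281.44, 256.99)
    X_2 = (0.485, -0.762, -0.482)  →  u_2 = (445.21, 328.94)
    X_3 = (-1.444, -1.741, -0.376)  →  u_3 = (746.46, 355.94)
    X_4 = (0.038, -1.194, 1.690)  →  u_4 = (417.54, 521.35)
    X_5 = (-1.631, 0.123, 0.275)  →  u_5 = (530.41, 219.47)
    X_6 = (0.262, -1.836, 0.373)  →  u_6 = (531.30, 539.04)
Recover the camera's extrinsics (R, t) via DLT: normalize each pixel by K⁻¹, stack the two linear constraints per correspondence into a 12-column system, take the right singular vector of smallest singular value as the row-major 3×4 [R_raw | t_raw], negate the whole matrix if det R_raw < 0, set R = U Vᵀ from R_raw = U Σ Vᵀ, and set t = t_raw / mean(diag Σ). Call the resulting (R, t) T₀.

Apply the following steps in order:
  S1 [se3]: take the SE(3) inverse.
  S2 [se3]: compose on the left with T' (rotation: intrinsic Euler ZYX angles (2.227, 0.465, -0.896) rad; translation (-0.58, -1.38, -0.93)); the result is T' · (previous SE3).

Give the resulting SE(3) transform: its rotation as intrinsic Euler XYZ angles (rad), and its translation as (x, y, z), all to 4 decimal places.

rotation (euler_xyz) = (1.2066, -0.3849, 0.5275), translation = (1.1587, 3.2630, -3.0078)

source (pnp_recover): camera pose = R=[-0.7872 -0.5527 -0.2736; 0.2656 -0.7042 0.6584; -0.5566 0.4456 0.7011], t=(0.4000, 0.1000, 5.3598)
after S1 (invert_se3): R=[-0.7872 0.2656 -0.5566; -0.5527 -0.7042 0.4456; -0.2736 0.6584 0.7011], t=(3.2717, -2.0969, -3.7144)
after S2 (compose_se3): R=[0.8008 -0.4666 -0.3754; -0.1238 0.4844 -0.8661; 0.5859 0.7401 0.3301], t=(1.1587, 3.2630, -3.0078)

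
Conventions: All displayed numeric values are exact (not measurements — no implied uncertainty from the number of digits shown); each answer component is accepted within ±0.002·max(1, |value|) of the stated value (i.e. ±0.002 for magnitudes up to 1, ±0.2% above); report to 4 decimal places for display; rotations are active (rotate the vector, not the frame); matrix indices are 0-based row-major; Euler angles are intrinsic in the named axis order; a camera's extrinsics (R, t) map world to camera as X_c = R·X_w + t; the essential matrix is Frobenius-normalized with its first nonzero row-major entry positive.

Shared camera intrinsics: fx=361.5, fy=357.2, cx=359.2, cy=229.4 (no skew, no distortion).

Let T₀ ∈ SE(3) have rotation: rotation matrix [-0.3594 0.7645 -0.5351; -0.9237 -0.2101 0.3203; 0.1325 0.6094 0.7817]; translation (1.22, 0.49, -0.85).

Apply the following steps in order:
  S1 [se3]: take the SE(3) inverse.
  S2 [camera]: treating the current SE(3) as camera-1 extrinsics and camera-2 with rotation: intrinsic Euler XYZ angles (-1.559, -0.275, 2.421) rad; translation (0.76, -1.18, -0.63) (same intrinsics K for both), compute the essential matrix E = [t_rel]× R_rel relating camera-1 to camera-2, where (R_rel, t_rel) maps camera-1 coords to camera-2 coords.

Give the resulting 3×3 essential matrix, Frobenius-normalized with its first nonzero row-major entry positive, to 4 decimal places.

after S1 (invert_se3): R=[-0.3594 -0.9237 0.1325; 0.7645 -0.2101 0.6094; -0.5351 0.3203 0.7817], t=(1.0037, -0.3118, 1.1603)
after S2 (essential): [0.3997 0.5611 -0.1494; -0.2656 0.1370 0.0421; 0.4977 -0.4006 -0.0627]

matrix = [0.3997 0.5611 -0.1494; -0.2656 0.1370 0.0421; 0.4977 -0.4006 -0.0627]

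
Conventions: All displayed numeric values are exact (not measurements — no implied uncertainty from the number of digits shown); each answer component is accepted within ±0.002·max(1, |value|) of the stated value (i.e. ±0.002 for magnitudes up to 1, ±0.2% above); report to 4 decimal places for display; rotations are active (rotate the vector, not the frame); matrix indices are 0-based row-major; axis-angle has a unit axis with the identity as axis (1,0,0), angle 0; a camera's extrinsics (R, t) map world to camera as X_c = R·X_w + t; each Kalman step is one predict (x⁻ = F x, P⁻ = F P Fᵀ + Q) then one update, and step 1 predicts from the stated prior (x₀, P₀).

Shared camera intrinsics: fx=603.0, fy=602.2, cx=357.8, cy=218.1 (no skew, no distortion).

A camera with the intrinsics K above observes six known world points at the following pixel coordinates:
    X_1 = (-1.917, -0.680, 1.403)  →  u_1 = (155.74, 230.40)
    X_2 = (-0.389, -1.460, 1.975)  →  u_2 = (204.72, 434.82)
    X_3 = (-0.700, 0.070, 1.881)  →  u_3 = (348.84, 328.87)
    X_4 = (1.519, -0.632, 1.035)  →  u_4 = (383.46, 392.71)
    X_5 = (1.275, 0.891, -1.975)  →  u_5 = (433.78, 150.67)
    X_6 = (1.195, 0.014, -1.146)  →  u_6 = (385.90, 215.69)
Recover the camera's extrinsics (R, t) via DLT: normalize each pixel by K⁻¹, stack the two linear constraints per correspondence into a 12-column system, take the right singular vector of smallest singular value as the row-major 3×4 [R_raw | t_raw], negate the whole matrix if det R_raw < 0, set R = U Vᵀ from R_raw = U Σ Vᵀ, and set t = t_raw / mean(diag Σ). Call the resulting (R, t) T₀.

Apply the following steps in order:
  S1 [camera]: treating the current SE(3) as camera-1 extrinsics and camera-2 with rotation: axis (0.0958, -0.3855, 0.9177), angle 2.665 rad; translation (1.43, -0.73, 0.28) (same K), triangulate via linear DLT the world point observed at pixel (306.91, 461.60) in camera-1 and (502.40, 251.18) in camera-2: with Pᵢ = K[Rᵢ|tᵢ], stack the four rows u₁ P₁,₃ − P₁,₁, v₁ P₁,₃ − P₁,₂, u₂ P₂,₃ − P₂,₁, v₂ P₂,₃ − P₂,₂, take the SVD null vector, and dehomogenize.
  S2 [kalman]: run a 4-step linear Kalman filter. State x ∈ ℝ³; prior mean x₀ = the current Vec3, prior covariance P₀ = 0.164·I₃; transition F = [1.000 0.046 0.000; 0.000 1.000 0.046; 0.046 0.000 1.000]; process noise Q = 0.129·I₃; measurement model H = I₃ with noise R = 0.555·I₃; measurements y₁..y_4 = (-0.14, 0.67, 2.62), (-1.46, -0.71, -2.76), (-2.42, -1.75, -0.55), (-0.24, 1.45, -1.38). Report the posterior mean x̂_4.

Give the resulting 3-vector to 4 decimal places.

result = (-0.6543, -0.2243, -0.6094)

source (pnp_recover): camera pose = R=[0.4824 0.8638 0.1455; 0.6034 -0.4481 0.6597; 0.6350 -0.2305 -0.7374], t=(-0.0600, 0.0100, 6.1811)
after S1 (triangulate): (1.8573, -1.8483, 1.2419)
after S2 (kf_track): (-0.6543, -0.2243, -0.6094)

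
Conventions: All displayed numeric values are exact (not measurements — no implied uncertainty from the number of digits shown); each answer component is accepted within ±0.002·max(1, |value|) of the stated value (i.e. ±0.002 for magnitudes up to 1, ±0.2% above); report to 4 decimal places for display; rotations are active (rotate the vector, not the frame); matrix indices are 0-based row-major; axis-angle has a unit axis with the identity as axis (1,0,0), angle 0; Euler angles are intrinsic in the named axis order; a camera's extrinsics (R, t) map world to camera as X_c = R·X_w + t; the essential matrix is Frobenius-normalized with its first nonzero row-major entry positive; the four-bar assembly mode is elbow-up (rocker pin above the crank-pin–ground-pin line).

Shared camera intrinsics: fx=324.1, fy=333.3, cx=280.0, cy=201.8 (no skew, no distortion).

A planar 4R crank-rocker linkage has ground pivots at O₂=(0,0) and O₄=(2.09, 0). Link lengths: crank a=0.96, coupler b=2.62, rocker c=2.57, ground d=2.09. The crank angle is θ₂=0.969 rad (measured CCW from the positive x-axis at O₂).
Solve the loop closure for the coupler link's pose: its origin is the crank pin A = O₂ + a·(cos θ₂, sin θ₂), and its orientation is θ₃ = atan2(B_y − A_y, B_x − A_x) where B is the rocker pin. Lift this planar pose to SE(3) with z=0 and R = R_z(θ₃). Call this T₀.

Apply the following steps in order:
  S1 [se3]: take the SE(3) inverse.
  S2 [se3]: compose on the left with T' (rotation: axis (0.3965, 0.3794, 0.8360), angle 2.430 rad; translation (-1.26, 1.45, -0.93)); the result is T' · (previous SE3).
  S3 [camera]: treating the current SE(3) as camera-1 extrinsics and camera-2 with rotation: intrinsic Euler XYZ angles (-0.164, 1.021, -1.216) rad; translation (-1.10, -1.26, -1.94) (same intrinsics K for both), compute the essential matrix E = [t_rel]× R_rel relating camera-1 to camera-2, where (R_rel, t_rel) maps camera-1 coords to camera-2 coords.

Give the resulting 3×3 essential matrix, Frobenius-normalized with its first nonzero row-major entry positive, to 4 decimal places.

matrix = [0.1738 -0.6088 0.3115; -0.2492 -0.3587 -0.5477; -0.0459 -0.0086 -0.0962]

source (fourbar_fk): coupler pose = R=[0.7455 -0.6665 0.0000; 0.6665 0.7455 0.0000; 0.0000 0.0000 1.0000], t=(0.5435, 0.7913, 0.0000)
after S1 (invert_se3): R=[0.7455 0.6665 0.0000; -0.6665 0.7455 0.0000; 0.0000 0.0000 1.0000], t=(-0.9326, -0.2277, 0.0000)
after S2 (compose_se3): R=[-0.1710 -0.5305 0.8302; 0.9402 0.1640 0.2985; -0.2945 0.8316 0.4708], t=(-0.7472, 0.8092, -1.4281)
after S3 (essential): [0.1738 -0.6088 0.3115; -0.2492 -0.3587 -0.5477; -0.0459 -0.0086 -0.0962]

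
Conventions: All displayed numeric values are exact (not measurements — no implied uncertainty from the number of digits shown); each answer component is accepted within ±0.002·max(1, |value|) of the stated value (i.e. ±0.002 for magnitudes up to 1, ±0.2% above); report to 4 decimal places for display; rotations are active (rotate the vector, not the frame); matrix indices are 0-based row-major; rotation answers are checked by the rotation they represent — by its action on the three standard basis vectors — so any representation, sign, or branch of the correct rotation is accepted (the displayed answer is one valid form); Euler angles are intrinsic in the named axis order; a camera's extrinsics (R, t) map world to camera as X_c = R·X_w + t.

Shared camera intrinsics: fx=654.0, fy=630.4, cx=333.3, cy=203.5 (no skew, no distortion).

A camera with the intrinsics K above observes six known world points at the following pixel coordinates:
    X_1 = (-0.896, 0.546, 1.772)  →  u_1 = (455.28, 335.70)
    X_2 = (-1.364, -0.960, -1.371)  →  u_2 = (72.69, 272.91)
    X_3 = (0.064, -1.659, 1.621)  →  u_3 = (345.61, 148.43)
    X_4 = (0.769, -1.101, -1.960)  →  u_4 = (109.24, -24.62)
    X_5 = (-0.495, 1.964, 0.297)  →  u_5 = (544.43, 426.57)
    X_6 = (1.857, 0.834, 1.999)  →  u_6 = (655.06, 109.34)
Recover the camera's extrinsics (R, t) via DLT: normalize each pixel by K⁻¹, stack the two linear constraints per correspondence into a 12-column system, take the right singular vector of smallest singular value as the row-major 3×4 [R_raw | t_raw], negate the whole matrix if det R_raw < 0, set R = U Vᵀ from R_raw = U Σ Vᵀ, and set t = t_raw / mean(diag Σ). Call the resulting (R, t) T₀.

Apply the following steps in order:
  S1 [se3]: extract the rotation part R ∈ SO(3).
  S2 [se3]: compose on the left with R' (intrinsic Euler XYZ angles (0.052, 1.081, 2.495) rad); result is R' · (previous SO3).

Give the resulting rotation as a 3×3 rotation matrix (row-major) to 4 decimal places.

rotation (matrix) = ((-0.1326, -0.8973, 0.4211), (0.9759, -0.0438, 0.2140), (-0.1735, 0.4393, 0.8814))

source (pnp_recover): camera pose = R=[0.4737 0.6349 0.6103; -0.8521 0.5055 0.1356; -0.2224 -0.5843 0.7804], t=(0.1700, 0.0400, 5.0300)
after S1 (rot_of_se3): [0.4737 0.6349 0.6103; -0.8521 0.5055 0.1356; -0.2224 -0.5843 0.7804]
after S2 (compose_so3): [-0.1326 -0.8973 0.4211; 0.9759 -0.0438 0.2140; -0.1735 0.4393 0.8814]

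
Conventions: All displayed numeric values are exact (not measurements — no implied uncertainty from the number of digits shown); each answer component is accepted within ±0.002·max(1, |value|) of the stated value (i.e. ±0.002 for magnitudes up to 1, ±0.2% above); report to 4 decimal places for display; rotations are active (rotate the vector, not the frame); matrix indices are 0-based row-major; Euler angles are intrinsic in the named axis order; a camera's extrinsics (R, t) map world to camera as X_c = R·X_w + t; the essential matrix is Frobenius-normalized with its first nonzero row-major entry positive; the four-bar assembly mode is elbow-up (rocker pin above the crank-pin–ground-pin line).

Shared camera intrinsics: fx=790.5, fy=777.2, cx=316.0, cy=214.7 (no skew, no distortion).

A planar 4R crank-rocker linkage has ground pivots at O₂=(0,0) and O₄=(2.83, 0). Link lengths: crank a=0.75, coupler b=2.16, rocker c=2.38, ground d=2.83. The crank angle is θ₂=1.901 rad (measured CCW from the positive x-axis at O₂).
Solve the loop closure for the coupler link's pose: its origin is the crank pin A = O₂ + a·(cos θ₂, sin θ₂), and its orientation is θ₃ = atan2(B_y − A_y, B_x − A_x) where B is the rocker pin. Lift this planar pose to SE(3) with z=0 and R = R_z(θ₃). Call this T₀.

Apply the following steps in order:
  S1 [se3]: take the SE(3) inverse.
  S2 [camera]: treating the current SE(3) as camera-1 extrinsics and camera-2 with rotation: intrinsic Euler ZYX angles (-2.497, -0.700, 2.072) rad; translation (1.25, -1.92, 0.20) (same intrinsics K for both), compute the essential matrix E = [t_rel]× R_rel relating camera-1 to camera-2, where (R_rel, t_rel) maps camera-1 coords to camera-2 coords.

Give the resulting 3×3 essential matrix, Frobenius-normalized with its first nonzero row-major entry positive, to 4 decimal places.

matrix = [0.4164 0.2259 -0.0716; 0.5472 -0.0018 -0.0530; 0.1502 -0.6632 0.0765]

source (fourbar_fk): coupler pose = R=[0.8096 -0.5870 0.0000; 0.5870 0.8096 0.0000; 0.0000 0.0000 1.0000], t=(-0.2432, 0.7095, 0.0000)
after S1 (invert_se3): R=[0.8096 0.5870 0.0000; -0.5870 0.8096 0.0000; 0.0000 0.0000 1.0000], t=(-0.2196, -0.7171, 0.0000)
after S2 (essential): [0.4164 0.2259 -0.0716; 0.5472 -0.0018 -0.0530; 0.1502 -0.6632 0.0765]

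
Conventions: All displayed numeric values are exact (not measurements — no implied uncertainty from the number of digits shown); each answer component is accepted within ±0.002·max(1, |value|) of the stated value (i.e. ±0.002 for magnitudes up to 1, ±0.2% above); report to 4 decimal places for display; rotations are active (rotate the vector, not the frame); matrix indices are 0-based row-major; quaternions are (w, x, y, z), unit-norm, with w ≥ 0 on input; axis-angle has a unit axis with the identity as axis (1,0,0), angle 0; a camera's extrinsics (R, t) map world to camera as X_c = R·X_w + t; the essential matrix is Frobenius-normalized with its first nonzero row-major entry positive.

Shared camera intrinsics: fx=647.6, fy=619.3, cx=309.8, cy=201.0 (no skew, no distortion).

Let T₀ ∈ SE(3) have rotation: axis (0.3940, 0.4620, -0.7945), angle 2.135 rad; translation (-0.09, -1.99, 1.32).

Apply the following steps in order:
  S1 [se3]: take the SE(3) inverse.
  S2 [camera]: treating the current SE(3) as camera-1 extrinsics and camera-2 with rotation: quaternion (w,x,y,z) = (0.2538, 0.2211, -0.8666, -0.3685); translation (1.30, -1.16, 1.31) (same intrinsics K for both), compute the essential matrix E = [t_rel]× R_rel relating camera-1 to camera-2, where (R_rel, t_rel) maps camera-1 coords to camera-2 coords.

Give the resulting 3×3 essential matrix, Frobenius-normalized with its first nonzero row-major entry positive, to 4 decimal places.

after S1 (invert_se3): R=[-0.2964 -0.3921 -0.8709; 0.9508 -0.2071 -0.2304; -0.0900 -0.8963 0.4341], t=(0.3427, -0.0224, -2.3649)
after S2 (essential): [0.2541 0.3924 -0.4277; 0.3165 -0.1039 -0.3062; -0.2831 0.5514 0.0985]

matrix = [0.2541 0.3924 -0.4277; 0.3165 -0.1039 -0.3062; -0.2831 0.5514 0.0985]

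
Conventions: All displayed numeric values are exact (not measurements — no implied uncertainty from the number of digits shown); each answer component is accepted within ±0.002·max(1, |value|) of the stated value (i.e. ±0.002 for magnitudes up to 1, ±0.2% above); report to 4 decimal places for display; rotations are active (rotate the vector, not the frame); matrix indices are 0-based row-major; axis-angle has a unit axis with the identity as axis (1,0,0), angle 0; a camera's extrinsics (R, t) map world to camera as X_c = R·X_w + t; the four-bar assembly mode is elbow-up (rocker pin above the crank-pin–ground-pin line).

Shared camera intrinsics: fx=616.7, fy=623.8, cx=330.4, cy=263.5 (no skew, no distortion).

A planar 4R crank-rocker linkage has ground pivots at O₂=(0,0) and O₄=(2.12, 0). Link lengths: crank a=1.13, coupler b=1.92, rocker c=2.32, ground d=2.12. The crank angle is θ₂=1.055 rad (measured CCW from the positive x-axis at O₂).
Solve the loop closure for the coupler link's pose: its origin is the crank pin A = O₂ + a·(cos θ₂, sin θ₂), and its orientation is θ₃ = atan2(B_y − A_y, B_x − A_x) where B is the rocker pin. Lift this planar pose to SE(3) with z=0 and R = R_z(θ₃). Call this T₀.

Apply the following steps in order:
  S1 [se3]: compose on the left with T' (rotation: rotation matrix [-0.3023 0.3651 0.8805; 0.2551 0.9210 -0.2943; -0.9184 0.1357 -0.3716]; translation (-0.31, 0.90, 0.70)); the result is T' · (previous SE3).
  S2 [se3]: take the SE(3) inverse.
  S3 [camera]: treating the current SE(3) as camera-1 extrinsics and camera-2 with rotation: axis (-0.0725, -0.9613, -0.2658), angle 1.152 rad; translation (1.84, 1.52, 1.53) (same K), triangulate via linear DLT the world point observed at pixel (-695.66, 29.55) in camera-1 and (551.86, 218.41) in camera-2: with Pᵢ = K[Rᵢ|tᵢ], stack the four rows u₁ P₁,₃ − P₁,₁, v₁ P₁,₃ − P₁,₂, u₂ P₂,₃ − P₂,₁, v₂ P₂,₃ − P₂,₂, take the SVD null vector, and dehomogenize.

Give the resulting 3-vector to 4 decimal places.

source (fourbar_fk): coupler pose = R=[0.7211 -0.6928 0.0000; 0.6928 0.7211 0.0000; 0.0000 0.0000 1.0000], t=(0.5573, 0.9830, 0.0000)
after S1 (compose_se3): R=[0.0349 0.4727 0.8805; 0.8221 0.4874 -0.2943; -0.5683 0.7341 -0.3716], t=(-0.1196, 1.9476, 0.3215)
after S2 (invert_se3): R=[0.0349 0.8221 -0.5683; 0.4727 0.4874 0.7341; 0.8805 -0.2943 -0.3716], t=(-1.4141, -1.1288, 0.7979)
after S3 (triangulate): (1.1798, -1.7685, 0.9230)

result = (1.1798, -1.7685, 0.9230)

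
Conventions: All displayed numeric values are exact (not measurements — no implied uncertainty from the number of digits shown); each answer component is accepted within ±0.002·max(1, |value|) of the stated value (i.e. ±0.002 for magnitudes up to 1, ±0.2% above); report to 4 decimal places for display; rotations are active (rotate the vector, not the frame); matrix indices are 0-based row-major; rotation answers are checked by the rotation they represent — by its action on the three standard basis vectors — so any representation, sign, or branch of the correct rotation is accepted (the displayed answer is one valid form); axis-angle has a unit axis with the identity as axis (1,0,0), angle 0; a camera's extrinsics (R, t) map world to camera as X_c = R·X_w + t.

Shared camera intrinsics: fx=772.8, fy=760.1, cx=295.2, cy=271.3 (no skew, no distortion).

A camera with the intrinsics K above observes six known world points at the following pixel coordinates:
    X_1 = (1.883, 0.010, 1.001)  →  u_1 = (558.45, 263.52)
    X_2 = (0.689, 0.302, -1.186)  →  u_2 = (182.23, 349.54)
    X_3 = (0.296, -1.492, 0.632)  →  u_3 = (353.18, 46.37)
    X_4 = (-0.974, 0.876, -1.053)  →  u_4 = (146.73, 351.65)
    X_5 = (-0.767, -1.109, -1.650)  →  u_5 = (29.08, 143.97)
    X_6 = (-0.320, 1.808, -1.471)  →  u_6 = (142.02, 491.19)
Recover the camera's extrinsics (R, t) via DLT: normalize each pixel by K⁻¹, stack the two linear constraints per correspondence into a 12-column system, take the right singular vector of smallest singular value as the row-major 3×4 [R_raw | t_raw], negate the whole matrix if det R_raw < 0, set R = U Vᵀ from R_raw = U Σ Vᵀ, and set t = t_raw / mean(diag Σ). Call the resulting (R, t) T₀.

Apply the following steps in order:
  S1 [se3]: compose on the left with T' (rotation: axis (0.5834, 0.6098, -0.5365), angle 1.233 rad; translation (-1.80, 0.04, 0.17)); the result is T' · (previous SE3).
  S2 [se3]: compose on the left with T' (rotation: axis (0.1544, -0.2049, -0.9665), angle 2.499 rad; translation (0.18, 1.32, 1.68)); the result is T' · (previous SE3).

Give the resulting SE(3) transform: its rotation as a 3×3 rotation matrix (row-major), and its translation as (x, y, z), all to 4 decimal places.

source (pnp_recover): camera pose = R=[0.4517 0.1350 0.8819; 0.1939 0.9500 -0.2448; -0.8708 0.2816 0.4030], t=(-0.0600, -0.1800, 6.1500)
after S1 (compose_se3): R=[0.0780 0.8854 0.4583; 0.6611 0.2982 -0.6885; -0.7463 0.3567 -0.5620], t=(0.2838, -4.7786, 3.3789)
after S2 (compose_se3): R=[0.5783 -0.6547 -0.4868; -0.7259 -0.6852 0.0591; -0.3723 0.3192 -0.8715], t=(-3.8538, 5.4956, 2.4708)

rotation (matrix) = ((0.5783, -0.6547, -0.4868), (-0.7259, -0.6852, 0.0591), (-0.3723, 0.3192, -0.8715)), translation = (-3.8538, 5.4956, 2.4708)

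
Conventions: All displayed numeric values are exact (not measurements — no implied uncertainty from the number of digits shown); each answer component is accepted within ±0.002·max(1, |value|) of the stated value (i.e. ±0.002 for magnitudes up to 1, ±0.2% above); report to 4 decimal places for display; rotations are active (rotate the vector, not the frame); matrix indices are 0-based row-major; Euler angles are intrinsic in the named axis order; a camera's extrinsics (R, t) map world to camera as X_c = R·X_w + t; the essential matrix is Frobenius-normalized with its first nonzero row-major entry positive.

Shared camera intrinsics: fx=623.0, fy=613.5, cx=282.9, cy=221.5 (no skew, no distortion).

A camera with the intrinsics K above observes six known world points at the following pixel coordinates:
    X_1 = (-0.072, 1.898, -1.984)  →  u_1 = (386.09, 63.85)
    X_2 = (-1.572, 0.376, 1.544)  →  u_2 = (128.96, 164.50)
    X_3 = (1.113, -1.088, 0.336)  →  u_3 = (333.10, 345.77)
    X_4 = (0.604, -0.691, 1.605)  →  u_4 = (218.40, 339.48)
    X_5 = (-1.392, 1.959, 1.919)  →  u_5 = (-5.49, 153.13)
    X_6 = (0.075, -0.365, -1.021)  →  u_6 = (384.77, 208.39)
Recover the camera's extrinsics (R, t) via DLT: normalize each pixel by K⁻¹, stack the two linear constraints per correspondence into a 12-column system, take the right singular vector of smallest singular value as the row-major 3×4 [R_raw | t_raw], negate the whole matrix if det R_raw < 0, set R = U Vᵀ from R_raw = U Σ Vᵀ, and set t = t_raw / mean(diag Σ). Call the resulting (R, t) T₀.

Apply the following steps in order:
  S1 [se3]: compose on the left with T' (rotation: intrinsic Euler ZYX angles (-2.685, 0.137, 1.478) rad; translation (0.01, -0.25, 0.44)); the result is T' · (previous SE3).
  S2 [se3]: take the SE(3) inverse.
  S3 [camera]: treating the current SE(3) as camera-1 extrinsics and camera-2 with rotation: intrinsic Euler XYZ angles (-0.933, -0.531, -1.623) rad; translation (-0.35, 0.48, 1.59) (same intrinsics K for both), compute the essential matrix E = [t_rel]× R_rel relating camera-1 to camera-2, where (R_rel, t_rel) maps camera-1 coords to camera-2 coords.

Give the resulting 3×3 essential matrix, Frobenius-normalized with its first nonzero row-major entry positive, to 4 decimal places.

source (pnp_recover): camera pose = R=[0.2724 -0.4917 -0.8270; 0.8901 -0.1976 0.4107; -0.3654 -0.8480 0.3839], t=(0.0300, 0.1400, 6.6799)
after S1 (compose_se3): R=[-0.1499 0.8352 0.5291; -0.5709 -0.5101 0.6434; 0.8072 -0.2056 0.5533], t=(-3.0363, 5.6494, 1.1872)
after S2 (invert_se3): R=[-0.1499 -0.5709 0.8072; 0.8352 -0.5101 -0.2056; 0.5291 0.6434 0.5533], t=(1.8114, 5.6617, -2.6848)
after S3 (essential): [0.0238 -0.3567 -0.4466; 0.2023 0.2234 0.3379; -0.6672 0.1501 0.0116]

matrix = [0.0238 -0.3567 -0.4466; 0.2023 0.2234 0.3379; -0.6672 0.1501 0.0116]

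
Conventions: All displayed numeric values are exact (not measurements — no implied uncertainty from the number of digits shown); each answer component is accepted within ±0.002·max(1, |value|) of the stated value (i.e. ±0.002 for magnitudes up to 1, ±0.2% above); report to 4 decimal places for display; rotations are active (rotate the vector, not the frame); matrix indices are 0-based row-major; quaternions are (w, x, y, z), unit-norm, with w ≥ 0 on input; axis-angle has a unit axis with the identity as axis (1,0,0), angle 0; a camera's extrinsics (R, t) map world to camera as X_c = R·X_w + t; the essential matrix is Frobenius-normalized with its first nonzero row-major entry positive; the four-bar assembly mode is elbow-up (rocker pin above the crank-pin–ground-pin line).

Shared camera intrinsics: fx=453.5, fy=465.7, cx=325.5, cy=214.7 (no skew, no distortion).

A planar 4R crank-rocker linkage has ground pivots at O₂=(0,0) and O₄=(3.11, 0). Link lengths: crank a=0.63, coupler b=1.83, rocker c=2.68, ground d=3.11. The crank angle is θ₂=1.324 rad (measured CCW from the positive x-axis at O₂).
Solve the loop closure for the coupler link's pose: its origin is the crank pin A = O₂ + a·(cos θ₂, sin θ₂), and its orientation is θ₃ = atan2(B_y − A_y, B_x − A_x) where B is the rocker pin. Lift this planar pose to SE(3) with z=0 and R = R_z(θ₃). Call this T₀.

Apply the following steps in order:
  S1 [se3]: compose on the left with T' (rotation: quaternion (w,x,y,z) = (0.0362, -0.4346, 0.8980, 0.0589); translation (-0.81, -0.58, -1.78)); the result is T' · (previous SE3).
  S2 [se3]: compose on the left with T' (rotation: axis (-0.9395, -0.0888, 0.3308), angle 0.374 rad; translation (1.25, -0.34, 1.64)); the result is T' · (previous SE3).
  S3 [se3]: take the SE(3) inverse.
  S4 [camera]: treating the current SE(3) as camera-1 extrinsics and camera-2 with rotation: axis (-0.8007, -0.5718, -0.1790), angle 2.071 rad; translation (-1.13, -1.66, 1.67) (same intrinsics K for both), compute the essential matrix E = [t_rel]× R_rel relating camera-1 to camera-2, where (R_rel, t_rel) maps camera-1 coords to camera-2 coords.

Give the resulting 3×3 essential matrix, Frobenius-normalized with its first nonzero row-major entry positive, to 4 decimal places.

source (fourbar_fk): coupler pose = R=[0.6457 -0.7636 0.0000; 0.7636 0.6457 0.0000; 0.0000 0.0000 1.0000], t=(0.1539, 0.6109, 0.0000)
after S1 (compose_se3): R=[-0.9993 -0.0335 0.0138; -0.0313 0.9900 0.1372; -0.0183 0.1367 -0.9904], t=(-1.3848, -0.3236, -1.7525)
after S2 (compose_se3): R=[-0.9867 -0.1546 0.0513; -0.1619 0.9646 -0.2084; -0.0173 -0.2139 -0.9767], t=(0.0082, -1.4147, 0.0919)
after S3 (invert_se3): R=[-0.9867 -0.1619 -0.0173; -0.1546 0.9646 -0.2139; 0.0513 -0.2084 -0.9767], t=(-0.2194, 1.3855, -0.2054)
after S4 (essential): [0.4264 0.2849 0.1989; -0.5426 0.1213 0.3161; 0.0563 0.3546 0.3992]

matrix = [0.4264 0.2849 0.1989; -0.5426 0.1213 0.3161; 0.0563 0.3546 0.3992]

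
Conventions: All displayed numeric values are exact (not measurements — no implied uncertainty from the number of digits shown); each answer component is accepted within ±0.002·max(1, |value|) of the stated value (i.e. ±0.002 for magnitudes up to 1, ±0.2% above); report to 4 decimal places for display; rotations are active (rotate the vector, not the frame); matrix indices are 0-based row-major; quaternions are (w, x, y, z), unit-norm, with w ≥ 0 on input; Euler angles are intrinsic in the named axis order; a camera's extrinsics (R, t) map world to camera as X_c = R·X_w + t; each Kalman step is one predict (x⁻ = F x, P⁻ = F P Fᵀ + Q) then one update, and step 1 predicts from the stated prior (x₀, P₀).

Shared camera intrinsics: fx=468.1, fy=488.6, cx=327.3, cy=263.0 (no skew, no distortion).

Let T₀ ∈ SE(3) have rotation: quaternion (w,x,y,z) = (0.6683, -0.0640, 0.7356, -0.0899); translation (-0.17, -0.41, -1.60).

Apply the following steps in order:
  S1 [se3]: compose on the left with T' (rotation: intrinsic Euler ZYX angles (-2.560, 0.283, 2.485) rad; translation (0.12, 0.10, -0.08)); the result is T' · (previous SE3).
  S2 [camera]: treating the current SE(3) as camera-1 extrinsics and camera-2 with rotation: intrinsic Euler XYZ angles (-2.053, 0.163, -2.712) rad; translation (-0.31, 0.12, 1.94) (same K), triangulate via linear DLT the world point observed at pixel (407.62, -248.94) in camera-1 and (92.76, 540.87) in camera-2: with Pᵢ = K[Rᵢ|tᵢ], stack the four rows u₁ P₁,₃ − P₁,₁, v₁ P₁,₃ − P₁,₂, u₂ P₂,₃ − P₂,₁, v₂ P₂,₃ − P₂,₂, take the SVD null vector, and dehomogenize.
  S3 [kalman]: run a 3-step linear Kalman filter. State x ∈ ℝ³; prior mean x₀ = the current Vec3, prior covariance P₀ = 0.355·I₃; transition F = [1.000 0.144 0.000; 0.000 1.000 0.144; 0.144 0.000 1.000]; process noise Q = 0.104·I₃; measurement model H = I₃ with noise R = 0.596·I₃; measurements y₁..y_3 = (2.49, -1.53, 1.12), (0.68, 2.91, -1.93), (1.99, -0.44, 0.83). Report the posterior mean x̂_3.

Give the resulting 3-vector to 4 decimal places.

after S1 (compose_se3): R=[0.3491 -0.5516 -0.7576; -0.6836 0.4031 -0.6085; 0.6410 0.7303 -0.2363], t=(0.7340, -1.0538, 0.9441)
after S2 (triangulate): (1.4922, 0.6029, 0.7263)
after S3 (kf_track): (1.6792, 0.4630, 0.4631)

result = (1.6792, 0.4630, 0.4631)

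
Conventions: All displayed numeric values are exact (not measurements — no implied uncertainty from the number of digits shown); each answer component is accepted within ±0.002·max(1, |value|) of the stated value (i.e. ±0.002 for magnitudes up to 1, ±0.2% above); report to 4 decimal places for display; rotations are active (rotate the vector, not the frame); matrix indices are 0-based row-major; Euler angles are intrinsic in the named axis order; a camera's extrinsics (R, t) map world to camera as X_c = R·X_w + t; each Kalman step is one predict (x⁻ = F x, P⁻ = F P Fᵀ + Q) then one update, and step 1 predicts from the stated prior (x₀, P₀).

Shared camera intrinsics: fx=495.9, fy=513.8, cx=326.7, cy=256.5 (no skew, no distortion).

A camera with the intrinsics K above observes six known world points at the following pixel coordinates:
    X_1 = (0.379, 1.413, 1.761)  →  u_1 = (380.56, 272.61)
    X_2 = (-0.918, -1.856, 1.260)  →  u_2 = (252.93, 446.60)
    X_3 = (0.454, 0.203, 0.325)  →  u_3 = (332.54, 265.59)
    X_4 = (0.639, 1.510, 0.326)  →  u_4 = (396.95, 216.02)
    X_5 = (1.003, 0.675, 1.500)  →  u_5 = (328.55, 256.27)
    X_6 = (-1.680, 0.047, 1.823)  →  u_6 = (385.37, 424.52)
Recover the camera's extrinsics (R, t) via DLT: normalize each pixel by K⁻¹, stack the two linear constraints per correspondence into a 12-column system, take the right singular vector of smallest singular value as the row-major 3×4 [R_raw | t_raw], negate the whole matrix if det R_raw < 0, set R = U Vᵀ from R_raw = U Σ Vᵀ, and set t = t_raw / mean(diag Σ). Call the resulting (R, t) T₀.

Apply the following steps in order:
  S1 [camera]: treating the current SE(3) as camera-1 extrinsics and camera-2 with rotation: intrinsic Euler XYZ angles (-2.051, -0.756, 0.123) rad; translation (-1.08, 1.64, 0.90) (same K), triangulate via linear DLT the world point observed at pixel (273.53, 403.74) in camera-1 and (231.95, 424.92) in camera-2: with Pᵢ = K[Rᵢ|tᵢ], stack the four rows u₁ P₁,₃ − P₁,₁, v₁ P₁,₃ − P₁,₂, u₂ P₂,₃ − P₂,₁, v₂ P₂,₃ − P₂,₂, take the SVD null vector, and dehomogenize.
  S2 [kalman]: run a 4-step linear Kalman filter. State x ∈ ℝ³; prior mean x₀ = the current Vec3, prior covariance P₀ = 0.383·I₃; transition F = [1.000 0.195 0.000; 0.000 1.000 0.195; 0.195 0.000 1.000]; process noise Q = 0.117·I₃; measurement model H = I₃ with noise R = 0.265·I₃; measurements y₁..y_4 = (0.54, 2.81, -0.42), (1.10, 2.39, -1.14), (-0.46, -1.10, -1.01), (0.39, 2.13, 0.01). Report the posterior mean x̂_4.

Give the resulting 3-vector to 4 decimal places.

source (pnp_recover): camera pose = R=[-0.5384 0.8331 -0.1270; -0.7852 -0.4412 0.4344; 0.3059 0.3336 0.8917], t=(0.1999, 0.4300, 6.5778)
after S1 (triangulate): (-0.9544, -1.6504, -1.4760)
after S2 (kf_track): (0.4336, 1.0873, -0.4053)

result = (0.4336, 1.0873, -0.4053)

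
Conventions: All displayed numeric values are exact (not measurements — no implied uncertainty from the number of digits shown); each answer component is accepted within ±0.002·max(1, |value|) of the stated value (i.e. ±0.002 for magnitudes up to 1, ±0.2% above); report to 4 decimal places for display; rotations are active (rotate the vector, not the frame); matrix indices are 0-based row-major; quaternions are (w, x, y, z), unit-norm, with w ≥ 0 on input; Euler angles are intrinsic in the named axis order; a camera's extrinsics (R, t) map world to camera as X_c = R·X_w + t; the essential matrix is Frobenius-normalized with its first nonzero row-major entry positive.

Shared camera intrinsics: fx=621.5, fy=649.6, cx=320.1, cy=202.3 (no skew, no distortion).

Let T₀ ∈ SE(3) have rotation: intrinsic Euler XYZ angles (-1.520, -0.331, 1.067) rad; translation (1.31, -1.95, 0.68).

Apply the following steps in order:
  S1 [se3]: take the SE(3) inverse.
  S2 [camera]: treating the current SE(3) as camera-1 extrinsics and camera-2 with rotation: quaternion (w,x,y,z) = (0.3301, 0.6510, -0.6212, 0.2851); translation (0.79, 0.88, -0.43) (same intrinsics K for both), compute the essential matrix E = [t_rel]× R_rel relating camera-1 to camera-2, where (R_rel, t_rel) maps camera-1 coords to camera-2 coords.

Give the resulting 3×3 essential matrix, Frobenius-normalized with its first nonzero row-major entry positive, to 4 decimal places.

matrix = [0.1038 -0.0344 -0.0227; 0.6354 -0.2522 -0.1422; -0.2599 -0.6576 -0.0002]

after S1 (invert_se3): R=[0.4565 0.2012 -0.8667; -0.8282 -0.2597 -0.4966; -0.3250 0.9445 0.0480], t=(0.3835, 0.9162, 2.2349)
after S2 (essential): [0.1038 -0.0344 -0.0227; 0.6354 -0.2522 -0.1422; -0.2599 -0.6576 -0.0002]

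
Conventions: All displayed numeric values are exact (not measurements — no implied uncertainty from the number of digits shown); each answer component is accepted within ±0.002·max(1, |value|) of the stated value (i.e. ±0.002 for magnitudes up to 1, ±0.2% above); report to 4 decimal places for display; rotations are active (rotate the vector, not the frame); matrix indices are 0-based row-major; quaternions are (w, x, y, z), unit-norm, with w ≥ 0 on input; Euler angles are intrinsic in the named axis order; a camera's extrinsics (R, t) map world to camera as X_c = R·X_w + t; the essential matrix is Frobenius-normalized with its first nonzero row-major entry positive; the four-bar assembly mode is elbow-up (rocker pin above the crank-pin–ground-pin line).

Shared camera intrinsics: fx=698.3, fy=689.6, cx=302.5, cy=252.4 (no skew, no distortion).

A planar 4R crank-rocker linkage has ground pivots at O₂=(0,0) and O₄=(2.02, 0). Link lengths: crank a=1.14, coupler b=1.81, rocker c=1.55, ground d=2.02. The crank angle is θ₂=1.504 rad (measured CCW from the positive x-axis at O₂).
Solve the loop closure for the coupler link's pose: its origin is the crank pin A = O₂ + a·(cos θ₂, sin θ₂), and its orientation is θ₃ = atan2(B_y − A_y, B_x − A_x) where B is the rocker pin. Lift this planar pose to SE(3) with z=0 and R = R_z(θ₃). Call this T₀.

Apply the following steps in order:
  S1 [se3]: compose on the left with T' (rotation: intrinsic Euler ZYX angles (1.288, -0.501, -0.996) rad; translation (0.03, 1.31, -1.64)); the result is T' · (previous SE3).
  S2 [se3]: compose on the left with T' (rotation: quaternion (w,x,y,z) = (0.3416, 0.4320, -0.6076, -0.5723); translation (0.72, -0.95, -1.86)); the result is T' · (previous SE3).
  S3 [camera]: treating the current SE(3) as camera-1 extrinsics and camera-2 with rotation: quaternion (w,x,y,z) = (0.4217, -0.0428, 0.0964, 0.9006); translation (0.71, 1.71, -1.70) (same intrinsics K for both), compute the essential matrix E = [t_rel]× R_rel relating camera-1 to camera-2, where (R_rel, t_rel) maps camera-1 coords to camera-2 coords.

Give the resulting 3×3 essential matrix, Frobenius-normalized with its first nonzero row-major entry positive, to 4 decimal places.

matrix = [0.0174 0.6351 -0.0269; -0.0122 -0.3048 0.0767; -0.0412 0.0588 0.7011]

source (fourbar_fk): coupler pose = R=[0.9750 -0.2222 0.0000; 0.2222 0.9750 0.0000; 0.0000 0.0000 1.0000], t=(0.0761, 1.1375, 0.0000)
after S1 (compose_se3): R=[0.1476 -0.4537 -0.8788; 0.9409 0.3382 -0.0166; 0.3047 -0.8245 0.4768], t=(-0.4173, 1.9870, -2.4408)
after S2 (compose_se3): R=[-0.4613 0.8831 -0.0858; -0.0398 0.0760 0.9963; 0.8863 0.4630 0.0001], t=(2.8380, -1.6011, 0.4137)
after S3 (essential): [0.0174 0.6351 -0.0269; -0.0122 -0.3048 0.0767; -0.0412 0.0588 0.7011]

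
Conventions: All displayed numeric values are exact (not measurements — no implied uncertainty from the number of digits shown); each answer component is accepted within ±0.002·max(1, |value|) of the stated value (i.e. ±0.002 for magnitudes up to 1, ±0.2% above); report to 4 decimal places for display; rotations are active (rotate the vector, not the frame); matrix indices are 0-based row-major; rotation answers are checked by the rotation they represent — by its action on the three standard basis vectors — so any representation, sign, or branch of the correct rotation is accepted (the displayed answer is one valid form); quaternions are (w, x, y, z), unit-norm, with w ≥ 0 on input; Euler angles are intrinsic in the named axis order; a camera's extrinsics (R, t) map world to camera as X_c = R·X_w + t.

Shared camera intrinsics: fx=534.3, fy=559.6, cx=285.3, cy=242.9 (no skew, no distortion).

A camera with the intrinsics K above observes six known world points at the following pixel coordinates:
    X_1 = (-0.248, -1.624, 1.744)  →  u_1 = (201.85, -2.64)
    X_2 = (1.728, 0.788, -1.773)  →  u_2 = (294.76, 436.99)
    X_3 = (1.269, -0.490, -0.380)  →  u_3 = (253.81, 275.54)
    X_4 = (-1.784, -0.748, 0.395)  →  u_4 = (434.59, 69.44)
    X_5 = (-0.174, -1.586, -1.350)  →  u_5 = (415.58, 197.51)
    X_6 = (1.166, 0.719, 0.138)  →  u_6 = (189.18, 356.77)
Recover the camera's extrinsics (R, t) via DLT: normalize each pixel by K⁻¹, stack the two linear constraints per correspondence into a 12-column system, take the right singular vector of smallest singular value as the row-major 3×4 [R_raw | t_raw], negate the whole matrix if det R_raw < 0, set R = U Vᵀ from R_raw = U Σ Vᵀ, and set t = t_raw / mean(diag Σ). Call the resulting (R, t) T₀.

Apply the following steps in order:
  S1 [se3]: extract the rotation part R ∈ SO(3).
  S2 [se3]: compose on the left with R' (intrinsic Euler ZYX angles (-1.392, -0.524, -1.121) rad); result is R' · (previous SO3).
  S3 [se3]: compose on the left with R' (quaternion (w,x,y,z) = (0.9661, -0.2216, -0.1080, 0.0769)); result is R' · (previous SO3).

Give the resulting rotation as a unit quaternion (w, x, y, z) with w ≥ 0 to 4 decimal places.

source (pnp_recover): camera pose = R=[-0.6362 -0.2084 -0.7429; 0.3081 0.8141 -0.4922; 0.7074 -0.5420 -0.4537], t=(0.0600, 0.1799, 4.8201)
after S1 (rot_of_se3): [-0.6362 -0.2084 -0.7429; 0.3081 0.8141 -0.4922; 0.7074 -0.5420 -0.4537]
after S2 (compose_so3): [0.6580 -0.0779 -0.7489; 0.6940 -0.3233 0.6434; -0.2922 -0.9431 -0.1587]
after S3 (compose_so3): [0.6360 0.1864 -0.7489; 0.6266 -0.6912 0.3601; -0.4505 -0.6983 -0.5563]

rotation (quat) = (0.3116, -0.8490, -0.2394, 0.3532)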